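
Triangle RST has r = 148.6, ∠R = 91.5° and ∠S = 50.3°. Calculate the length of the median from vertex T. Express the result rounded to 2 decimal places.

m_T ≈ 124.37

The third angle is ∠T = 180° − ∠R − ∠S = 38.20°.
Law of sines: s = r·sin S/sin R ≈ 114.37.
Law of sines: t = r·sin T/sin R ≈ 91.927.
Median from T: ½√(2·r² + 2·s² − t²) ≈ 124.37.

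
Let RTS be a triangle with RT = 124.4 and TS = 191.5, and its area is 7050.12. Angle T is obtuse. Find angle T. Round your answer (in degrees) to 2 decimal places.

From area = ½·RT·TS·sin T, we get sin T = 2·area/(RT·TS) ≈ 0.59189.
Taking the obtuse solution, ∠T ≈ 143.71°.

143.71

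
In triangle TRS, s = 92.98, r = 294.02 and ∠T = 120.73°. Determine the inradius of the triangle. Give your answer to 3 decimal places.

By the law of cosines, t² = r² + s² − 2·r·s·cos T = 1.2303e+05, so t ≈ 350.76.
Area = ½·r·s·sin T ≈ 11750.
Semiperimeter p = (350.76+294.02+92.98)/2 = 368.88.
Inradius = area/p = 11750/368.88 ≈ 31.852.

31.852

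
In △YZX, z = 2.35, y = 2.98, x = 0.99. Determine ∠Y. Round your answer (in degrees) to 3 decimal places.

By the law of cosines, cos Y = (z² + x² − y²) / (2·z·x) ≈ -0.51103, so ∠Y ≈ 120.73°.

∠Y ≈ 120.732°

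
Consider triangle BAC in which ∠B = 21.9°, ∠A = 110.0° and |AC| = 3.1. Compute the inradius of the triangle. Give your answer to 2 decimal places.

r ≈ 1.05

The third angle is ∠C = 180° − ∠B − ∠A = 48.10°.
Law of sines: |CB| = |AC|·sin A/sin B ≈ 7.81.
Law of sines: |BA| = |AC|·sin C/sin B ≈ 6.1862.
Area = ½·|AC|·|CB|·sin C ≈ 9.0103.
Semiperimeter s = (3.1+7.81+6.1862)/2 = 8.5481.
Inradius = area/s = 9.0103/8.5481 ≈ 1.0541.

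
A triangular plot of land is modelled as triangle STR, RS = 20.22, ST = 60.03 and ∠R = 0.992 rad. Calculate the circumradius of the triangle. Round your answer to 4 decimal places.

Law of sines: sin T = RS·sin R/ST ≈ 0.28197.
Since ST ≥ RS, only the acute value applies: ∠T ≈ 0.286 rad.
Then ∠S = π − ∠R − ∠T ≈ 1.864 rad.
Law of sines gives TR = ST·sin S/sin R ≈ 68.655.
Circumradius = ST/(2 sin R) ≈ 35.855.

35.8550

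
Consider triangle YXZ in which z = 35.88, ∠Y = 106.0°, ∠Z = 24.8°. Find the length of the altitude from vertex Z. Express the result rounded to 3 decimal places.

The third angle is ∠X = 180° − ∠Z − ∠Y = 49.20°.
Law of sines: y = z·sin Y/sin Z ≈ 82.226.
Law of sines: x = z·sin X/sin Z ≈ 64.753.
Area = ½·z·y·sin X ≈ 1116.7.
The altitude from Z has length 2·area/z ≈ 62.245.

h_Z ≈ 62.245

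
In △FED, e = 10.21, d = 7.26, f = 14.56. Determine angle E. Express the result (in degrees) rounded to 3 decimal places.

∠E ≈ 40.626°

By the law of cosines, cos E = (d² + f² − e²) / (2·d·f) ≈ 0.75898, so ∠E ≈ 40.63°.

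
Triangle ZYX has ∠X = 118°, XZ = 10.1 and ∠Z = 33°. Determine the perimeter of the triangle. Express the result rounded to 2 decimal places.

The third angle is ∠Y = 180° − ∠X − ∠Z = 29.00°.
Law of sines: YX = XZ·sin Z/sin Y ≈ 11.346.
Law of sines: ZY = XZ·sin X/sin Y ≈ 18.394.
Semiperimeter s = (11.346+10.1+18.394)/2 = 19.92.
Perimeter = 11.346 + 10.1 + 18.394 = 39.841.

39.84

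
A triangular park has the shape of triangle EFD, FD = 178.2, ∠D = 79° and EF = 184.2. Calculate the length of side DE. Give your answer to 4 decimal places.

Law of sines: sin E = FD·sin D/EF ≈ 0.94965.
Since EF ≥ FD, only the acute value applies: ∠E ≈ 71.74°.
Then ∠F = 180° − ∠D − ∠E ≈ 29.26°.
Law of sines gives DE = EF·sin F/sin D ≈ 91.713.

91.7131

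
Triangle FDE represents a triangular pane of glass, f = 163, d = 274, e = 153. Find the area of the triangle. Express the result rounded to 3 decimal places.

10775.856

Semiperimeter s = (163 + 274 + 153)/2 = 295.
Heron's formula: area = √(295·132·21·142) ≈ 10776.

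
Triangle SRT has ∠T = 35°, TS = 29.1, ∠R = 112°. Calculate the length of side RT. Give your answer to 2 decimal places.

The third angle is ∠S = 180° − ∠R − ∠T = 33.00°.
Law of sines: RT = TS·sin S/sin R ≈ 17.094.

17.09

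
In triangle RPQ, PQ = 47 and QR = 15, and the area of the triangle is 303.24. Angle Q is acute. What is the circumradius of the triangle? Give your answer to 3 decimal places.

24.071

From area = ½·PQ·QR·sin Q, we get sin Q = 2·area/(PQ·QR) ≈ 0.86026.
Taking the acute solution, ∠Q ≈ 59.35°.
Law of cosines then gives RP ≈ 41.414.
Circumradius = RP/(2 sin Q) ≈ 24.071.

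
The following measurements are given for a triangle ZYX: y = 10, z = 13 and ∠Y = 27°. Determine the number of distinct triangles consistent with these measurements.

2

z·sin Y = 13·sin(27°) ≈ 5.902.
Since z sin Y < y < z (5.902 < 10 < 13), two triangles exist.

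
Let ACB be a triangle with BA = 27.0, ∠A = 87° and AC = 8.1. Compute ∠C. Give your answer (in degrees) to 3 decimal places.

∠C ≈ 76.071°

By the law of cosines, CB² = BA² + AC² − 2·BA·AC·cos A = 771.72, so CB ≈ 27.78.
Law of cosines again: cos C = (AC² + CB² − BA²)/(2·AC·CB) ≈ 0.24071, so ∠C ≈ 76.07°.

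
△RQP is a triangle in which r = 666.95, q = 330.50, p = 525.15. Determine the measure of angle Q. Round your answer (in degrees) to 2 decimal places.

By the law of cosines, cos Q = (p² + r² − q²) / (2·p·r) ≈ 0.87277, so ∠Q ≈ 29.22°.

∠Q ≈ 29.22°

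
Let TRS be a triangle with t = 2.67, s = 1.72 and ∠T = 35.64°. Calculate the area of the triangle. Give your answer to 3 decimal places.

Law of sines: sin S = s·sin T/t ≈ 0.37537.
Since t ≥ s, only the acute value applies: ∠S ≈ 22.05°.
Then ∠R = 180° − ∠T − ∠S ≈ 122.31°.
Law of sines gives r = t·sin R/sin T ≈ 3.8726.
Area = ½·t·s·sin R ≈ 1.9406.

1.941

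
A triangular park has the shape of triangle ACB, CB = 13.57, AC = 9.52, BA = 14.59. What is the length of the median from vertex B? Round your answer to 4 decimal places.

m_B ≈ 13.2608

Median from B: ½√(2·CB² + 2·BA² − AC²) ≈ 13.261.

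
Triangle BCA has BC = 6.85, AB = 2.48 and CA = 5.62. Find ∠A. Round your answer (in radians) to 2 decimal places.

By the law of cosines, cos A = (CA² + AB² − BC²) / (2·CA·AB) ≈ -0.32960, so ∠A ≈ 1.907 rad.

1.91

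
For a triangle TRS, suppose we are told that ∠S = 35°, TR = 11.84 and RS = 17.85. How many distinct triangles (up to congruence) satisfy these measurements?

2

RS·sin S = 17.85·sin(35°) ≈ 10.24.
Since RS sin S < TR < RS (10.24 < 11.84 < 17.85), two triangles exist.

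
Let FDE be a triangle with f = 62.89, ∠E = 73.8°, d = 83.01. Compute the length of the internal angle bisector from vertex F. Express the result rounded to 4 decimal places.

By the law of cosines, e² = f² + d² − 2·f·d·cos E = 7932.9, so e ≈ 89.067.
Law of cosines again: cos F = (d² + e² − f²)/(2·d·e) ≈ 0.73500, so ∠F ≈ 42.69°.
The bisector from F has length 2·d·e·cos(∠F/2)/(d+e) ≈ 80.037.

t_F ≈ 80.0366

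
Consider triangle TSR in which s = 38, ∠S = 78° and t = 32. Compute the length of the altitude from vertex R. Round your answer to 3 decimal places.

Law of sines: sin T = t·sin S/s ≈ 0.82370.
Since s ≥ t, only the acute value applies: ∠T ≈ 55.46°.
Then ∠R = 180° − ∠S − ∠T ≈ 46.54°.
Law of sines gives r = s·sin R/sin S ≈ 28.2.
Area = ½·s·t·sin R ≈ 441.34.
The altitude from R has length 2·area/r ≈ 31.301.

31.301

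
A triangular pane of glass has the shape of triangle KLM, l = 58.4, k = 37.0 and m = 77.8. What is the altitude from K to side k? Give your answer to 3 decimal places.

Semiperimeter s = (37 + 58.4 + 77.8)/2 = 86.6.
Heron's formula: area = √(86.6·49.6·28.2·8.8) ≈ 1032.4.
The altitude from K has length 2·area/k ≈ 55.808.

h_K ≈ 55.808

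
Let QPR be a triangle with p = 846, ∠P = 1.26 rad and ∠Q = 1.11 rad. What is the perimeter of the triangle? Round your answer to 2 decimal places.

perimeter ≈ 2261.47

The third angle is ∠R = π − ∠Q − ∠P = 0.772 rad.
Law of sines: q = p·sin Q/sin P ≈ 795.89.
Law of sines: r = p·sin R/sin P ≈ 619.58.
Semiperimeter s = (795.89+846+619.58)/2 = 1130.7.
Perimeter = 795.89 + 846 + 619.58 = 2261.5.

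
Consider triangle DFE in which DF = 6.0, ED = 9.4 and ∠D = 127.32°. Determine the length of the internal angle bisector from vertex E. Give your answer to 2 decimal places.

By the law of cosines, FE² = ED² + DF² − 2·ED·DF·cos D = 192.75, so FE ≈ 13.883.
Law of cosines again: cos E = (FE² + ED² − DF²)/(2·FE·ED) ≈ 0.93908, so ∠E ≈ 20.10°.
The bisector from E has length 2·FE·ED·cos(∠E/2)/(FE+ED) ≈ 11.038.

11.04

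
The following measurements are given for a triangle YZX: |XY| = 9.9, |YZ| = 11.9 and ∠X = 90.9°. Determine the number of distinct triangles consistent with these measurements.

1

|XY|·sin X = 9.9·sin(90.9°) ≈ 9.899.
Since ∠X is not acute, a triangle exists only if |YZ| > |XY|; here |YZ| > |XY|, so there is exactly one triangle.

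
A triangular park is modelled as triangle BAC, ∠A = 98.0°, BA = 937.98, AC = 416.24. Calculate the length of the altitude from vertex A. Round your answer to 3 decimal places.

By the law of cosines, CB² = BA² + AC² − 2·BA·AC·cos A = 1.1617e+06, so CB ≈ 1077.8.
Area = ½·BA·AC·sin A ≈ 1.9331e+05.
The altitude from A has length 2·area/CB ≈ 358.7.

358.704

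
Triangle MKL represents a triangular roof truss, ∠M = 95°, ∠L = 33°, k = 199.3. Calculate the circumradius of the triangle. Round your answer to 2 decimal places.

R ≈ 126.46

The third angle is ∠K = 180° − ∠L − ∠M = 52.00°.
Law of sines: m = k·sin M/sin K ≈ 251.95.
Law of sines: l = k·sin L/sin K ≈ 137.75.
Circumradius = k/(2 sin K) ≈ 126.46.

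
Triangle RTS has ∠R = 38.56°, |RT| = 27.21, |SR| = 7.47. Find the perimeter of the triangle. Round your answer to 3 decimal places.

By the law of cosines, |TS|² = |SR|² + |RT|² − 2·|SR|·|RT|·cos R = 478.31, so |TS| ≈ 21.87.
Semiperimeter s = (21.87+7.47+27.21)/2 = 28.275.
Perimeter = 21.87 + 7.47 + 27.21 = 56.55.

perimeter ≈ 56.550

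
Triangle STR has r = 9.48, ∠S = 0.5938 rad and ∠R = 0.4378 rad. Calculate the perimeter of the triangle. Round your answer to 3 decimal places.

The third angle is ∠T = π − ∠R − ∠S = 2.1100 rad.
Law of sines: s = r·sin S/sin R ≈ 12.511.
Law of sines: t = r·sin T/sin R ≈ 19.189.
Semiperimeter p = (12.511+19.189+9.48)/2 = 20.59.
Perimeter = 12.511 + 19.189 + 9.48 = 41.18.

perimeter ≈ 41.180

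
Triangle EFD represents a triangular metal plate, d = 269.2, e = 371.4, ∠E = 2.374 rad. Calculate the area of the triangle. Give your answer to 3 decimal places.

Law of sines: sin D = d·sin E/e ≈ 0.50332.
Since e ≥ d, only the acute value applies: ∠D ≈ 0.527 rad.
Then ∠F = π − ∠E − ∠D ≈ 0.240 rad.
Law of sines gives f = e·sin F/sin E ≈ 127.21.
Area = ½·e·d·sin F ≈ 11890.

area ≈ 11890.318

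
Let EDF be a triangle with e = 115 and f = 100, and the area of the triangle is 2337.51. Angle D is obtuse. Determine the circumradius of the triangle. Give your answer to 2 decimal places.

From area = ½·f·e·sin D, we get sin D = 2·area/(f·e) ≈ 0.40652.
Taking the obtuse solution, ∠D ≈ 156.01°.
Law of cosines then gives d ≈ 210.33.
Circumradius = d/(2 sin D) ≈ 258.69.

258.69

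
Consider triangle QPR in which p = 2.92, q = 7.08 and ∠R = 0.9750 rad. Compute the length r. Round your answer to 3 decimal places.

5.954

By the law of cosines, r² = q² + p² − 2·q·p·cos R = 35.45, so r ≈ 5.954.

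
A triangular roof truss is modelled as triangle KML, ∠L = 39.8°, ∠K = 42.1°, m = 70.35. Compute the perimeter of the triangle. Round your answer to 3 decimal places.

The third angle is ∠M = 180° − ∠L − ∠K = 98.10°.
Law of sines: k = m·sin K/sin M ≈ 47.64.
Law of sines: l = m·sin L/sin M ≈ 45.485.
Semiperimeter s = (47.64+70.35+45.485)/2 = 81.738.
Perimeter = 47.64 + 70.35 + 45.485 = 163.48.

163.475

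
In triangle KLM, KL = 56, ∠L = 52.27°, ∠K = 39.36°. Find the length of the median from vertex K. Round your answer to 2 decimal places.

47.27

The third angle is ∠M = 180° − ∠K − ∠L = 88.37°.
Law of sines: LM = KL·sin K/sin M ≈ 35.529.
Law of sines: MK = KL·sin L/sin M ≈ 44.309.
Median from K: ½√(2·MK² + 2·KL² − LM²) ≈ 47.266.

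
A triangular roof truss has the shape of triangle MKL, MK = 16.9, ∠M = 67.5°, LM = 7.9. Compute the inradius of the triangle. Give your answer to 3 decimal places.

r ≈ 3.047

By the law of cosines, KL² = LM² + MK² − 2·LM·MK·cos M = 245.84, so KL ≈ 15.679.
Area = ½·LM·MK·sin M ≈ 61.674.
Semiperimeter s = (15.679+7.9+16.9)/2 = 20.24.
Inradius = area/s = 61.674/20.24 ≈ 3.0472.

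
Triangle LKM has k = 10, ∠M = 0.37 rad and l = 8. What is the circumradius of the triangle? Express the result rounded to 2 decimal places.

R ≈ 5.32

By the law of cosines, m² = l² + k² − 2·l·k·cos M = 14.828, so m ≈ 3.8507.
Area = ½·l·k·sin M ≈ 14.465.
Circumradius = m/(2 sin M) ≈ 5.3243.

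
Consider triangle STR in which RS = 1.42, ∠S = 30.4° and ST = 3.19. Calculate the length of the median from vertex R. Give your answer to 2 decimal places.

By the law of cosines, TR² = RS² + ST² − 2·RS·ST·cos S = 4.3785, so TR ≈ 2.0925.
Median from R: ½√(2·TR² + 2·RS² − ST²) ≈ 0.80834.

0.81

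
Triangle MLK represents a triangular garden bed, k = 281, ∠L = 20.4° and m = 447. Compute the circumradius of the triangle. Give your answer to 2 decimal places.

298.52

By the law of cosines, l² = k² + m² − 2·k·m·cos L = 43312, so l ≈ 208.11.
Area = ½·k·m·sin L ≈ 21892.
Circumradius = l/(2 sin L) ≈ 298.52.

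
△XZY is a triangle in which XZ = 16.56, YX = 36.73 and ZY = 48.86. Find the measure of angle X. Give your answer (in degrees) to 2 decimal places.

By the law of cosines, cos X = (YX² + XZ² − ZY²) / (2·YX·XZ) ≈ -0.62801, so ∠X ≈ 128.90°.

∠X ≈ 128.90°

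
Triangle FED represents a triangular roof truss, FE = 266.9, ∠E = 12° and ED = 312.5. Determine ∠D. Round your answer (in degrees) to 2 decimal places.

47.17

By the law of cosines, DF² = FE² + ED² − 2·FE·ED·cos E = 5724.6, so DF ≈ 75.661.
Law of cosines again: cos D = (ED² + DF² − FE²)/(2·ED·DF) ≈ 0.67977, so ∠D ≈ 47.17°.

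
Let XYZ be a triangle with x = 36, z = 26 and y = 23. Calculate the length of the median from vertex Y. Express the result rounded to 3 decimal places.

m_Y ≈ 29.219

Median from Y: ½√(2·z² + 2·x² − y²) ≈ 29.219.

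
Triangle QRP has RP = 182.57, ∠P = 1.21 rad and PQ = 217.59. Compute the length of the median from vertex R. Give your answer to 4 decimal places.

By the law of cosines, QR² = RP² + PQ² − 2·RP·PQ·cos P = 52630, so QR ≈ 229.41.
Median from R: ½√(2·QR² + 2·RP² − PQ²) ≈ 176.48.

m_R ≈ 176.4775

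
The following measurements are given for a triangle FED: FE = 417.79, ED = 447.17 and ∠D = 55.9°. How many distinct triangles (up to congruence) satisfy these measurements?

2

ED·sin D = 447.17·sin(55.9°) ≈ 370.3.
Since ED sin D < FE < ED (370.3 < 417.79 < 447.17), two triangles exist.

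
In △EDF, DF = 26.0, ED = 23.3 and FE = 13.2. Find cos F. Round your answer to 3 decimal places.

0.448

By the law of cosines, cos F = (DF² + FE² − ED²) / (2·DF·FE) ≈ 0.44777, so ∠F ≈ 63.40°.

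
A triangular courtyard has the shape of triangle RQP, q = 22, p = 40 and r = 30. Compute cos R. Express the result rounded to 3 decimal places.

By the law of cosines, cos R = (q² + p² − r²) / (2·q·p) ≈ 0.67273, so ∠R ≈ 0.8329 rad.

0.673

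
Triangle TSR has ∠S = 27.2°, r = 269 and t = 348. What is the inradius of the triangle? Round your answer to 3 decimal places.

By the law of cosines, s² = r² + t² − 2·r·t·cos S = 26945, so s ≈ 164.15.
Area = ½·r·t·sin S ≈ 21395.
Semiperimeter p = (348+164.15+269)/2 = 390.57.
Inradius = area/p = 21395/390.57 ≈ 54.778.

54.778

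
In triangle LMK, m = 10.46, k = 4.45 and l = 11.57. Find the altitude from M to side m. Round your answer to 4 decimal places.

Semiperimeter s = (11.57 + 10.46 + 4.45)/2 = 13.24.
Heron's formula: area = √(13.24·1.67·2.78·8.79) ≈ 23.244.
The altitude from M has length 2·area/m ≈ 4.4444.

4.4444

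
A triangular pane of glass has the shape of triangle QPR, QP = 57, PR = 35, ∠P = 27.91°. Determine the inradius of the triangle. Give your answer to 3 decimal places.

By the law of cosines, RQ² = QP² + PR² − 2·QP·PR·cos P = 948.1, so RQ ≈ 30.791.
Area = ½·QP·PR·sin P ≈ 466.91.
Semiperimeter s = (35+30.791+57)/2 = 61.396.
Inradius = area/s = 466.91/61.396 ≈ 7.605.

r ≈ 7.605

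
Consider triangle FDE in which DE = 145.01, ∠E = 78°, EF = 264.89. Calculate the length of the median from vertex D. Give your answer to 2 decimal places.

174.88

By the law of cosines, FD² = DE² + EF² − 2·DE·EF·cos E = 75222, so FD ≈ 274.27.
Median from D: ½√(2·FD² + 2·DE² − EF²) ≈ 174.88.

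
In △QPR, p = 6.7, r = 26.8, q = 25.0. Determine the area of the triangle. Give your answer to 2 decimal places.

Semiperimeter s = (25 + 6.7 + 26.8)/2 = 29.25.
Heron's formula: area = √(29.25·4.25·22.55·2.45) ≈ 82.873.

area ≈ 82.87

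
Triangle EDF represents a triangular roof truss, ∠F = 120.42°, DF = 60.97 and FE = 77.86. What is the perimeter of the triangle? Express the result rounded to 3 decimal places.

perimeter ≈ 259.606

By the law of cosines, ED² = DF² + FE² − 2·DF·FE·cos F = 14587, so ED ≈ 120.78.
Semiperimeter s = (60.97+77.86+120.78)/2 = 129.8.
Perimeter = 60.97 + 77.86 + 120.78 = 259.61.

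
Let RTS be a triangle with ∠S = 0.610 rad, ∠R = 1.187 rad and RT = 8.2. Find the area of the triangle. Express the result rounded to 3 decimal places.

The third angle is ∠T = π − ∠S − ∠R = 1.345 rad.
Law of sines: TS = RT·sin R/sin S ≈ 13.273.
Law of sines: SR = RT·sin T/sin S ≈ 13.949.
Area = ½·RT·TS·sin T ≈ 53.031.

53.031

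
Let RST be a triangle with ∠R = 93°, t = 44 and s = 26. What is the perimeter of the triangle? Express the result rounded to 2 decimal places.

By the law of cosines, r² = s² + t² − 2·s·t·cos R = 2731.7, so r ≈ 52.266.
Semiperimeter p = (52.266+26+44)/2 = 61.133.
Perimeter = 52.266 + 26 + 44 = 122.27.

perimeter ≈ 122.27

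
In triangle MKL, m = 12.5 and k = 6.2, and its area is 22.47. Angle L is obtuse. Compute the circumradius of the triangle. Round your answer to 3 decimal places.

15.448

From area = ½·m·k·sin L, we get sin L = 2·area/(m·k) ≈ 0.57987.
Taking the obtuse solution, ∠L ≈ 144.56°.
Law of cosines then gives l ≈ 17.916.
Circumradius = l/(2 sin L) ≈ 15.448.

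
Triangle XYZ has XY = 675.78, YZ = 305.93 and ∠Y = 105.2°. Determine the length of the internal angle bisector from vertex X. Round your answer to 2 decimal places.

724.74

By the law of cosines, ZX² = XY² + YZ² − 2·XY·YZ·cos Y = 6.5868e+05, so ZX ≈ 811.59.
Law of cosines again: cos X = (ZX² + XY² − YZ²)/(2·ZX·XY) ≈ 0.93149, so ∠X ≈ 21.33°.
The bisector from X has length 2·ZX·XY·cos(∠X/2)/(ZX+XY) ≈ 724.74.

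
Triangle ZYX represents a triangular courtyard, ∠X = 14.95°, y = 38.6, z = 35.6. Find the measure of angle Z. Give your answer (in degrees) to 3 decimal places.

By the law of cosines, x² = z² + y² − 2·z·y·cos X = 102.03, so x ≈ 10.101.
Law of cosines again: cos Z = (y² + x² − z²)/(2·y·x) ≈ 0.41630, so ∠Z ≈ 65.40°.

∠Z ≈ 65.399°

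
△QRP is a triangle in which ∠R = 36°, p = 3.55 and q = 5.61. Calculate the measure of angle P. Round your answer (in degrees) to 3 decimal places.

By the law of cosines, r² = p² + q² − 2·p·q·cos R = 11.851, so r ≈ 3.4425.
Law of cosines again: cos P = (q² + r² − p²)/(2·q·r) ≈ 0.79535, so ∠P ≈ 37.31°.

∠P ≈ 37.311°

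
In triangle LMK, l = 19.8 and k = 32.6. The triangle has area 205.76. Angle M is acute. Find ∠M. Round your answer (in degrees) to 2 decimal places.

From area = ½·k·l·sin M, we get sin M = 2·area/(k·l) ≈ 0.63754.
Taking the acute solution, ∠M ≈ 39.61°.

39.61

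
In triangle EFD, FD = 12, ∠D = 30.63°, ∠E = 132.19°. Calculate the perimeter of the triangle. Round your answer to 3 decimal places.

The third angle is ∠F = 180° − ∠D − ∠E = 17.18°.
Law of sines: DE = FD·sin F/sin E ≈ 4.7839.
Law of sines: EF = FD·sin D/sin E ≈ 8.2518.
Semiperimeter s = (12+4.7839+8.2518)/2 = 12.518.
Perimeter = 12 + 4.7839 + 8.2518 = 25.036.

25.036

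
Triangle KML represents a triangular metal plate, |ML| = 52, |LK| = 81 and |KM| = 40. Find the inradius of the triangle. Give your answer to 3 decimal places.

Semiperimeter s = (52 + 81 + 40)/2 = 86.5.
Heron's formula: area = √(86.5·34.5·5.5·46.5) ≈ 873.63.
Inradius = area/s = 873.63/86.5 ≈ 10.1.

r ≈ 10.100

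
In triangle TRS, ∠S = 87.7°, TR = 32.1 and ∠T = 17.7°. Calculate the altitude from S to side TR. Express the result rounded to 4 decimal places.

The third angle is ∠R = 180° − ∠S − ∠T = 74.60°.
Law of sines: RS = TR·sin T/sin S ≈ 9.7673.
Law of sines: ST = TR·sin R/sin S ≈ 30.972.
Area = ½·TR·RS·sin R ≈ 151.14.
The altitude from S has length 2·area/TR ≈ 9.4166.

9.4166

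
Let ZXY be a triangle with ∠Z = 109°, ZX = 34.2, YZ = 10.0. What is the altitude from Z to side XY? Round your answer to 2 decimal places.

8.37

By the law of cosines, XY² = YZ² + ZX² − 2·YZ·ZX·cos Z = 1492.3, so XY ≈ 38.631.
Area = ½·YZ·ZX·sin Z ≈ 161.68.
The altitude from Z has length 2·area/XY ≈ 8.3707.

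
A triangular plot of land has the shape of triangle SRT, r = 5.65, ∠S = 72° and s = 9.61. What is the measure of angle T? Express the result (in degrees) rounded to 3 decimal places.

74.003

Law of sines: sin R = r·sin S/s ≈ 0.55915.
Since s ≥ r, only the acute value applies: ∠R ≈ 34.00°.
Then ∠T = 180° − ∠S − ∠R ≈ 74.00°.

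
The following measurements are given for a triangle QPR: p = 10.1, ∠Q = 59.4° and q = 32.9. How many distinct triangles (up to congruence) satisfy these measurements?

p·sin Q = 10.1·sin(59.4°) ≈ 8.693.
Since q ≥ p, exactly one triangle exists.

1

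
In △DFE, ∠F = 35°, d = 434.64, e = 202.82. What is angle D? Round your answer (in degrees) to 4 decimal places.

121.5744

By the law of cosines, f² = e² + d² − 2·e·d·cos F = 85625, so f ≈ 292.62.
Law of cosines again: cos D = (f² + e² − d²)/(2·f·e) ≈ -0.52360, so ∠D ≈ 121.57°.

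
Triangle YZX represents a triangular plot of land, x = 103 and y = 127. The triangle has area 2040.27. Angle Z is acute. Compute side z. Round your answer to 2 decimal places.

From area = ½·x·y·sin Z, we get sin Z = 2·area/(x·y) ≈ 0.31194.
Taking the acute solution, ∠Z ≈ 0.317 rad.
Law of cosines then gives z ≈ 43.376.

43.38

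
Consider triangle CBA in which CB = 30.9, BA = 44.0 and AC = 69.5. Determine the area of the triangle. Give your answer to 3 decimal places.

476.486

Semiperimeter s = (44 + 69.5 + 30.9)/2 = 72.2.
Heron's formula: area = √(72.2·28.2·2.7·41.3) ≈ 476.49.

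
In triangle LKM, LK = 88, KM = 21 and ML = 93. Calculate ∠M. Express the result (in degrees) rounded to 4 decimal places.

69.8427

By the law of cosines, cos M = (KM² + ML² − LK²) / (2·KM·ML) ≈ 0.34460, so ∠M ≈ 69.84°.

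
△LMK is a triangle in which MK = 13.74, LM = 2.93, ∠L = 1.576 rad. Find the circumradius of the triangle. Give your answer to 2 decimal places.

6.87

Law of sines: sin K = LM·sin L/MK ≈ 0.21324.
Since MK ≥ LM, only the acute value applies: ∠K ≈ 0.215 rad.
Then ∠M = π − ∠L − ∠K ≈ 1.351 rad.
Law of sines gives KL = MK·sin M/sin L ≈ 13.409.
Circumradius = MK/(2 sin L) ≈ 6.8701.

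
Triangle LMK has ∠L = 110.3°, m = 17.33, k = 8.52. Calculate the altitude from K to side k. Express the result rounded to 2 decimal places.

h_K ≈ 16.25

By the law of cosines, l² = m² + k² − 2·m·k·cos L = 475.37, so l ≈ 21.803.
Area = ½·m·k·sin L ≈ 69.24.
The altitude from K has length 2·area/k ≈ 16.254.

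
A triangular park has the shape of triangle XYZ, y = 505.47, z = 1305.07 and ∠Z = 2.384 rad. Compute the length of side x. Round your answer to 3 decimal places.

Law of sines: sin Y = y·sin Z/z ≈ 0.26615.
Since z ≥ y, only the acute value applies: ∠Y ≈ 0.269 rad.
Then ∠X = π − ∠Z − ∠Y ≈ 0.488 rad.
Law of sines gives x = z·sin X/sin Z ≈ 890.78.

890.778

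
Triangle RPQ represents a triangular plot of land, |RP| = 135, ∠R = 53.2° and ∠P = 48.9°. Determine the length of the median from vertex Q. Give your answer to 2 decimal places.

The third angle is ∠Q = 180° − ∠R − ∠P = 77.90°.
Law of sines: |PQ| = |RP|·sin R/sin Q ≈ 110.55.
Law of sines: |QR| = |RP|·sin P/sin Q ≈ 104.04.
Median from Q: ½√(2·|PQ|² + 2·|QR|² − |RP|²) ≈ 83.471.

83.47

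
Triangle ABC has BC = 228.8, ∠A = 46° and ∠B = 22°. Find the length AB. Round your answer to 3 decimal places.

The third angle is ∠C = 180° − ∠A − ∠B = 112.00°.
Law of sines: AB = BC·sin C/sin A ≈ 294.91.

294.909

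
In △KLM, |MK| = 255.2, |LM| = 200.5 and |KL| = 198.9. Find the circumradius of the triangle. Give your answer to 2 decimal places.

By the law of cosines, cos K = (|MK|² + |KL|² − |LM|²) / (2·|MK|·|KL|) ≈ 0.63523, so ∠K ≈ 50.56°.
Circumradius = |LM|/(2 sin K) ≈ 129.8.

R ≈ 129.80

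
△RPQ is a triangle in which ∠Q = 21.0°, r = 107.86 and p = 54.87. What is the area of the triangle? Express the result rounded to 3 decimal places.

Area = ½·r·p·sin Q ≈ 1060.5.

area ≈ 1060.461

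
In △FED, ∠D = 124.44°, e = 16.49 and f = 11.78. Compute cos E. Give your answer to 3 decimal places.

cos E ≈ 0.841

By the law of cosines, d² = f² + e² − 2·f·e·cos D = 630.4, so d ≈ 25.108.
Law of cosines again: cos E = (d² + f² − e²)/(2·d·f) ≈ 0.84061, so ∠E ≈ 32.80°.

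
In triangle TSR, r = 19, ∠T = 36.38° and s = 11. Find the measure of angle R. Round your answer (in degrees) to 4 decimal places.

By the law of cosines, t² = s² + r² − 2·s·r·cos T = 145.47, so t ≈ 12.061.
Law of cosines again: cos R = (t² + s² − r²)/(2·t·s) ≈ -0.35627, so ∠R ≈ 110.87°.

∠R ≈ 110.8710°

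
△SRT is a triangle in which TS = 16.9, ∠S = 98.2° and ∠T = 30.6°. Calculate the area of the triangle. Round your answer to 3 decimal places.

92.323

The third angle is ∠R = 180° − ∠T − ∠S = 51.20°.
Law of sines: RT = TS·sin S/sin R ≈ 21.463.
Law of sines: SR = TS·sin T/sin R ≈ 11.039.
Area = ½·TS·RT·sin T ≈ 92.323.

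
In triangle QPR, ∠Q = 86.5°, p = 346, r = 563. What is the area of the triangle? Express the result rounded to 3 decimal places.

Area = ½·p·r·sin Q ≈ 97217.

area ≈ 97217.331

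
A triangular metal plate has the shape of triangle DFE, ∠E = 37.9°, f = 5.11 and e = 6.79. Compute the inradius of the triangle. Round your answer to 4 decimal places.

Law of sines: sin F = f·sin E/e ≈ 0.46230.
Since e ≥ f, only the acute value applies: ∠F ≈ 27.54°.
Then ∠D = 180° − ∠E − ∠F ≈ 114.56°.
Law of sines gives d = e·sin D/sin E ≈ 10.053.
Area = ½·e·f·sin D ≈ 15.778.
Semiperimeter s = (10.053+5.11+6.79)/2 = 10.977.
Inradius = area/s = 15.778/10.977 ≈ 1.4375.

r ≈ 1.4375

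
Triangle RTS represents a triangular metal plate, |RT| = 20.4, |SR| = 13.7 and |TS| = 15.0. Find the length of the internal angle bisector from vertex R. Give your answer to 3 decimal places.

By the law of cosines, cos R = (|SR|² + |RT|² − |TS|²) / (2·|SR|·|RT|) ≈ 0.67778, so ∠R ≈ 47.33°.
The bisector from R has length 2·|SR|·|RT|·cos(∠R/2)/(|SR|+|RT|) ≈ 15.013.

15.013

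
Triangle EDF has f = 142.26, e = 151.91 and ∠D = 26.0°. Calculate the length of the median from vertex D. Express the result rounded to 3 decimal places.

143.319

By the law of cosines, d² = f² + e² − 2·f·e·cos D = 4467.4, so d ≈ 66.839.
Median from D: ½√(2·f² + 2·e² − d²) ≈ 143.32.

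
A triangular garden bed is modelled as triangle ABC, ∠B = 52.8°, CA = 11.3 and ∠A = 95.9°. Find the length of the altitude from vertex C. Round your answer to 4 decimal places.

The third angle is ∠C = 180° − ∠A − ∠B = 31.30°.
Law of sines: BC = CA·sin A/sin B ≈ 14.111.
Law of sines: AB = CA·sin C/sin B ≈ 7.3702.
Area = ½·CA·BC·sin C ≈ 41.421.
The altitude from C has length 2·area/AB ≈ 11.24.

h_C ≈ 11.2401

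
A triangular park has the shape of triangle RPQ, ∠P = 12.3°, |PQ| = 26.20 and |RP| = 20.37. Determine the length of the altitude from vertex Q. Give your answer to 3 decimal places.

By the law of cosines, |QR|² = |RP|² + |PQ|² − 2·|RP|·|PQ|·cos P = 58.49, so |QR| ≈ 7.6479.
Area = ½·|RP|·|PQ|·sin P ≈ 56.847.
The altitude from Q has length 2·area/|RP| ≈ 5.5814.

5.581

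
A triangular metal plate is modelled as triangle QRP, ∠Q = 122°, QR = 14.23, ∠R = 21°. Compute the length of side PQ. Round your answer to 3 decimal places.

The third angle is ∠P = 180° − ∠Q − ∠R = 37.00°.
Law of sines: PQ = QR·sin R/sin P ≈ 8.4737.

8.474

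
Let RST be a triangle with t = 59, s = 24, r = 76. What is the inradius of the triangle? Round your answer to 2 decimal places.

7.08

Semiperimeter p = (76 + 24 + 59)/2 = 79.5.
Heron's formula: area = √(79.5·3.5·55.5·20.5) ≈ 562.65.
Inradius = area/p = 562.65/79.5 ≈ 7.0774.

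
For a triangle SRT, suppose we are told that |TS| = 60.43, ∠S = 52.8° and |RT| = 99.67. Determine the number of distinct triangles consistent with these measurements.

1

|TS|·sin S = 60.43·sin(52.8°) ≈ 48.13.
Since |RT| ≥ |TS|, exactly one triangle exists.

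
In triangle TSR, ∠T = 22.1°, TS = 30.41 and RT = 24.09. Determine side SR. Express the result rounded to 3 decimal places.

By the law of cosines, SR² = RT² + TS² − 2·RT·TS·cos T = 147.59, so SR ≈ 12.149.

12.149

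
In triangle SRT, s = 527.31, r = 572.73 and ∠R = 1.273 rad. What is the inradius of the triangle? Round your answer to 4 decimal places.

140.8573

Law of sines: sin S = s·sin R/r ≈ 0.88017.
Since r ≥ s, only the acute value applies: ∠S ≈ 1.076 rad.
Then ∠T = π − ∠R − ∠S ≈ 0.792 rad.
Law of sines gives t = r·sin T/sin R ≈ 426.57.
Area = ½·r·s·sin T ≈ 1.0752e+05.
Semiperimeter p = (527.31+572.73+426.57)/2 = 763.3.
Inradius = area/p = 1.0752e+05/763.3 ≈ 140.86.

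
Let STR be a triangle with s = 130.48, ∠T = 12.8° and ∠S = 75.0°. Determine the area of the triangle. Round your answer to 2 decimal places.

1951.02

The third angle is ∠R = 180° − ∠S − ∠T = 92.20°.
Law of sines: t = s·sin T/sin S ≈ 29.927.
Law of sines: r = s·sin R/sin S ≈ 134.98.
Area = ½·s·t·sin R ≈ 1951.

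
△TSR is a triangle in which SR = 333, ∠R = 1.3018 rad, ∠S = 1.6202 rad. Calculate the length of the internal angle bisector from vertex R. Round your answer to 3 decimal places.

434.964

The third angle is ∠T = π − ∠S − ∠R = 0.2196 rad.
Law of sines: RT = SR·sin S/sin T ≈ 1526.8.
Law of sines: TS = SR·sin R/sin T ≈ 1473.7.
The bisector from R has length 2·SR·RT·cos(∠R/2)/(SR+RT) ≈ 434.96.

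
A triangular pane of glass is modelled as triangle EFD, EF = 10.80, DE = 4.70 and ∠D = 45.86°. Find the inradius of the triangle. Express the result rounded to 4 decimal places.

1.5722

Law of sines: sin F = DE·sin D/EF ≈ 0.31231.
Since EF ≥ DE, only the acute value applies: ∠F ≈ 18.20°.
Then ∠E = 180° − ∠D − ∠F ≈ 115.94°.
Law of sines gives FD = EF·sin E/sin D ≈ 13.533.
Area = ½·EF·DE·sin E ≈ 22.823.
Semiperimeter s = (13.533+4.7+10.8)/2 = 14.516.
Inradius = area/s = 22.823/14.516 ≈ 1.5722.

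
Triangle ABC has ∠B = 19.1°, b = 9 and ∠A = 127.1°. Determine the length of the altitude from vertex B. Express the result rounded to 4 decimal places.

h_B ≈ 12.2036

The third angle is ∠C = 180° − ∠A − ∠B = 33.80°.
Law of sines: a = b·sin A/sin B ≈ 21.937.
Law of sines: c = b·sin C/sin B ≈ 15.301.
Area = ½·b·a·sin C ≈ 54.916.
The altitude from B has length 2·area/b ≈ 12.204.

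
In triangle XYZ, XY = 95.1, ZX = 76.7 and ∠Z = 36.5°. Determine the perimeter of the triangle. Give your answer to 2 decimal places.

316.90

Law of sines: sin Y = ZX·sin Z/XY ≈ 0.47974.
Since XY ≥ ZX, only the acute value applies: ∠Y ≈ 28.67°.
Then ∠X = 180° − ∠Z − ∠Y ≈ 114.83°.
Law of sines gives YZ = XY·sin X/sin Z ≈ 145.1.
Semiperimeter s = (145.1+76.7+95.1)/2 = 158.45.
Perimeter = 145.1 + 76.7 + 95.1 = 316.9.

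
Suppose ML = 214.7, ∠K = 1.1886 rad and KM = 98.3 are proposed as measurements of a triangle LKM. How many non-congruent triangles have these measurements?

1

KM·sin K = 98.3·sin(1.1886 rad) ≈ 91.21.
Since ML ≥ KM, exactly one triangle exists.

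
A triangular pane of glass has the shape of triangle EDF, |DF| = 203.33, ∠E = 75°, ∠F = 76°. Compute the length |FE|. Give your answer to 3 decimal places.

The third angle is ∠D = 180° − ∠F − ∠E = 29.00°.
Law of sines: |FE| = |DF|·sin D/sin E ≈ 102.05.

102.054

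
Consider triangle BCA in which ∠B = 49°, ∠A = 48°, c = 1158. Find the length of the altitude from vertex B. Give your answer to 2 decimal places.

The third angle is ∠C = 180° − ∠A − ∠B = 83.00°.
Law of sines: b = c·sin B/sin C ≈ 880.52.
Law of sines: a = c·sin A/sin C ≈ 867.02.
Area = ½·c·b·sin A ≈ 3.7887e+05.
The altitude from B has length 2·area/b ≈ 860.56.

860.56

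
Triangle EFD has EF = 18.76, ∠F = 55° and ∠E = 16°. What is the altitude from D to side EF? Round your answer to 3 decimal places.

4.480

The third angle is ∠D = 180° − ∠E − ∠F = 109.00°.
Law of sines: FD = EF·sin E/sin D ≈ 5.4689.
Law of sines: DE = EF·sin F/sin D ≈ 16.253.
Area = ½·EF·FD·sin F ≈ 42.021.
The altitude from D has length 2·area/EF ≈ 4.4799.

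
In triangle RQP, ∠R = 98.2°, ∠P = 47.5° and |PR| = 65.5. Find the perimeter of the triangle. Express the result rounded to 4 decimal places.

The third angle is ∠Q = 180° − ∠P − ∠R = 34.30°.
Law of sines: |QP| = |PR|·sin R/sin Q ≈ 115.04.
Law of sines: |RQ| = |PR|·sin P/sin Q ≈ 85.696.
Semiperimeter s = (115.04+65.5+85.696)/2 = 133.12.
Perimeter = 115.04 + 65.5 + 85.696 = 266.24.

266.2396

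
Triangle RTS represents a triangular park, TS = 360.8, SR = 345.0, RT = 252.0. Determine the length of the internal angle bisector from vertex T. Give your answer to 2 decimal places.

By the law of cosines, cos T = (RT² + TS² − SR²) / (2·RT·TS) ≈ 0.41055, so ∠T ≈ 65.76°.
The bisector from T has length 2·RT·TS·cos(∠T/2)/(RT+TS) ≈ 249.21.

249.21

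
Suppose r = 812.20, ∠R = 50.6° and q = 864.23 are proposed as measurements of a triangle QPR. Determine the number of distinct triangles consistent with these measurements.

2

q·sin R = 864.23·sin(50.6°) ≈ 667.8.
Since q sin R < r < q (667.8 < 812.20 < 864.23), two triangles exist.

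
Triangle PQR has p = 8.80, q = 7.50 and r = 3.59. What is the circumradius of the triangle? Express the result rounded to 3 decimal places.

4.453

By the law of cosines, cos P = (q² + r² − p²) / (2·q·r) ≈ -0.15417, so ∠P ≈ 98.87°.
Circumradius = p/(2 sin P) ≈ 4.4532.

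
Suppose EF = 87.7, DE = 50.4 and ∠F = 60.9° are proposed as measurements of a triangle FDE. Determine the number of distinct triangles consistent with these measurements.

EF·sin F = 87.7·sin(60.9°) ≈ 76.63.
Since DE = 50.4 < 76.63 = EF sin F, no triangle exists.

0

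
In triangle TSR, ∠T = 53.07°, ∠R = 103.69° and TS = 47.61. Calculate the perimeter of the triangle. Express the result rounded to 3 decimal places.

perimeter ≈ 106.116

The third angle is ∠S = 180° − ∠R − ∠T = 23.24°.
Law of sines: SR = TS·sin T/sin R ≈ 39.171.
Law of sines: RT = TS·sin S/sin R ≈ 19.335.
Semiperimeter s = (39.171+19.335+47.61)/2 = 53.058.
Perimeter = 39.171 + 19.335 + 47.61 = 106.12.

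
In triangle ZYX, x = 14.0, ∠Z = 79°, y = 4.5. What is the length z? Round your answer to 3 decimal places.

13.864

By the law of cosines, z² = y² + x² − 2·y·x·cos Z = 192.21, so z ≈ 13.864.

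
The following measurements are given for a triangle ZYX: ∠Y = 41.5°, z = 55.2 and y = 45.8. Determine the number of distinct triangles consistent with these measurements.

z·sin Y = 55.2·sin(41.5°) ≈ 36.58.
Since z sin Y < y < z (36.58 < 45.8 < 55.2), two triangles exist.

2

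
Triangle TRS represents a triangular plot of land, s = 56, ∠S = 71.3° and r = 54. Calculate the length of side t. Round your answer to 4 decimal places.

40.1110

Law of sines: sin R = r·sin S/s ≈ 0.91338.
Since s ≥ r, only the acute value applies: ∠R ≈ 65.98°.
Then ∠T = 180° − ∠S − ∠R ≈ 42.72°.
Law of sines gives t = s·sin T/sin S ≈ 40.111.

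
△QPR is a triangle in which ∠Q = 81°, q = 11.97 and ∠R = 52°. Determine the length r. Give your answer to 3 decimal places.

9.550

The third angle is ∠P = 180° − ∠R − ∠Q = 47.00°.
Law of sines: r = q·sin R/sin Q ≈ 9.5501.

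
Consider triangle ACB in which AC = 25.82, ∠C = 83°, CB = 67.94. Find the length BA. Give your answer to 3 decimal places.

By the law of cosines, BA² = AC² + CB² − 2·AC·CB·cos C = 4854.9, so BA ≈ 69.677.

69.677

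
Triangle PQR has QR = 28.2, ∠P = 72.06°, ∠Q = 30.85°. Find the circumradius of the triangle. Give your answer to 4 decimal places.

The third angle is ∠R = 180° − ∠P − ∠Q = 77.09°.
Law of sines: RP = QR·sin Q/sin P ≈ 15.2.
Law of sines: PQ = QR·sin R/sin P ≈ 28.892.
Circumradius = QR/(2 sin P) ≈ 14.821.

14.8206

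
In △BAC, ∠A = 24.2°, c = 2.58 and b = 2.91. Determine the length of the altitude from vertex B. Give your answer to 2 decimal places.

By the law of cosines, a² = c² + b² − 2·c·b·cos A = 1.4285, so a ≈ 1.1952.
Area = ½·c·b·sin A ≈ 1.5388.
The altitude from B has length 2·area/b ≈ 1.0576.

h_B ≈ 1.06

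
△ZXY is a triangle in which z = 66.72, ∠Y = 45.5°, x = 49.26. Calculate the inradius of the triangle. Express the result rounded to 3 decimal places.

14.326

By the law of cosines, y² = z² + x² − 2·z·x·cos Y = 2270.9, so y ≈ 47.653.
Area = ½·z·x·sin Y ≈ 1172.1.
Semiperimeter s = (66.72+49.26+47.653)/2 = 81.817.
Inradius = area/s = 1172.1/81.817 ≈ 14.326.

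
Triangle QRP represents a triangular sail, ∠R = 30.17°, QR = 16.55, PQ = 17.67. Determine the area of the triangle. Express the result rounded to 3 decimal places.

124.339

Law of sines: sin P = QR·sin R/PQ ≈ 0.47071.
Since PQ ≥ QR, only the acute value applies: ∠P ≈ 28.08°.
Then ∠Q = 180° − ∠R − ∠P ≈ 121.75°.
Law of sines gives RP = PQ·sin Q/sin R ≈ 29.898.
Area = ½·PQ·QR·sin Q ≈ 124.34.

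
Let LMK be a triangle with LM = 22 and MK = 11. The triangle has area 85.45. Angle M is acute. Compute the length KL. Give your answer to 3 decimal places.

16.196

From area = ½·LM·MK·sin M, we get sin M = 2·area/(LM·MK) ≈ 0.70620.
Taking the acute solution, ∠M ≈ 44.93°.
Law of cosines then gives KL ≈ 16.196.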